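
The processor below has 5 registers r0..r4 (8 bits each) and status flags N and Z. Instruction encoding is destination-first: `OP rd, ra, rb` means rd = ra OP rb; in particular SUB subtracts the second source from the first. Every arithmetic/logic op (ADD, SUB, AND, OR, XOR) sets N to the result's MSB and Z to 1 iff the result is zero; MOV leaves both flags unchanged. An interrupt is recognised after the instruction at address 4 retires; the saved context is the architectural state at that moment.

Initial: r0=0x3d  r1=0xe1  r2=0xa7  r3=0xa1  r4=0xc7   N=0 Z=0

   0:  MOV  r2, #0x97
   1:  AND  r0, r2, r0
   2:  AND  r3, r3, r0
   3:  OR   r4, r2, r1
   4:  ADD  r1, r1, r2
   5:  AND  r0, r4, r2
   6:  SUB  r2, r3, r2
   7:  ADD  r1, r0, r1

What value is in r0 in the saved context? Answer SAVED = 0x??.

SAVED = 0x15

after  0: r0=0x3d r1=0xe1 r2=0x97 r3=0xa1 r4=0xc7  N=0 Z=0
after  1: r0=0x15 r1=0xe1 r2=0x97 r3=0xa1 r4=0xc7  N=0 Z=0
after  2: r0=0x15 r1=0xe1 r2=0x97 r3=0x01 r4=0xc7  N=0 Z=0
after  3: r0=0x15 r1=0xe1 r2=0x97 r3=0x01 r4=0xf7  N=1 Z=0
after  4: r0=0x15 r1=0x78 r2=0x97 r3=0x01 r4=0xf7  N=0 Z=0
-- IRQ taken; context saved, return-PC = 5 --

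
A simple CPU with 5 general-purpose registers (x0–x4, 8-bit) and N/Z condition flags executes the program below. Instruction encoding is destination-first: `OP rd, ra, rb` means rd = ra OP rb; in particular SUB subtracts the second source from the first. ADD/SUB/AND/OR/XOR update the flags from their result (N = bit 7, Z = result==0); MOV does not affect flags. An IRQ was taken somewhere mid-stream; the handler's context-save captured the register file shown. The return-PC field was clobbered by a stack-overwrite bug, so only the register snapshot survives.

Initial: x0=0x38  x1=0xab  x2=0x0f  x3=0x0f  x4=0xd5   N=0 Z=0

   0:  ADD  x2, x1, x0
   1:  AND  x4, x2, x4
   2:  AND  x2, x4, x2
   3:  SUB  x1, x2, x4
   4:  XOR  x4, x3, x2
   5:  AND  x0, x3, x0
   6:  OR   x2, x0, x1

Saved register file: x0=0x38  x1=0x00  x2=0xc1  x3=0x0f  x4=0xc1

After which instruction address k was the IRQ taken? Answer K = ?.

K = 3

after  0: x0=0x38 x1=0xab x2=0xe3 x3=0x0f x4=0xd5  N=1 Z=0
after  1: x0=0x38 x1=0xab x2=0xe3 x3=0x0f x4=0xc1  N=1 Z=0
after  2: x0=0x38 x1=0xab x2=0xc1 x3=0x0f x4=0xc1  N=1 Z=0
after  3: x0=0x38 x1=0x00 x2=0xc1 x3=0x0f x4=0xc1  N=0 Z=1
-- IRQ taken; context saved, return-PC = 4 --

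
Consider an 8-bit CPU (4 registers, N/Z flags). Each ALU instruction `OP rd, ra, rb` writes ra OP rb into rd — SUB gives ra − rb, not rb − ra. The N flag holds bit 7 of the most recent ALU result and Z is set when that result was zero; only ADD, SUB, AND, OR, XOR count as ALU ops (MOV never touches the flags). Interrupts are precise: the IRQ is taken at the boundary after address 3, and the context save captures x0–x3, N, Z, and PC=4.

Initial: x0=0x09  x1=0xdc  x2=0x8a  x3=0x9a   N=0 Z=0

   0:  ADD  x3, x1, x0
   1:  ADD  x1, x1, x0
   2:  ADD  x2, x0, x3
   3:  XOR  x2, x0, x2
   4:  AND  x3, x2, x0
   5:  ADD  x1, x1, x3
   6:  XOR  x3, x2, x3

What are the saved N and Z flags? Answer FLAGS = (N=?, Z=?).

after  0: x0=0x09 x1=0xdc x2=0x8a x3=0xe5  N=1 Z=0
after  1: x0=0x09 x1=0xe5 x2=0x8a x3=0xe5  N=1 Z=0
after  2: x0=0x09 x1=0xe5 x2=0xee x3=0xe5  N=1 Z=0
after  3: x0=0x09 x1=0xe5 x2=0xe7 x3=0xe5  N=1 Z=0
-- IRQ taken; context saved, return-PC = 4 --

FLAGS = (N=1, Z=0)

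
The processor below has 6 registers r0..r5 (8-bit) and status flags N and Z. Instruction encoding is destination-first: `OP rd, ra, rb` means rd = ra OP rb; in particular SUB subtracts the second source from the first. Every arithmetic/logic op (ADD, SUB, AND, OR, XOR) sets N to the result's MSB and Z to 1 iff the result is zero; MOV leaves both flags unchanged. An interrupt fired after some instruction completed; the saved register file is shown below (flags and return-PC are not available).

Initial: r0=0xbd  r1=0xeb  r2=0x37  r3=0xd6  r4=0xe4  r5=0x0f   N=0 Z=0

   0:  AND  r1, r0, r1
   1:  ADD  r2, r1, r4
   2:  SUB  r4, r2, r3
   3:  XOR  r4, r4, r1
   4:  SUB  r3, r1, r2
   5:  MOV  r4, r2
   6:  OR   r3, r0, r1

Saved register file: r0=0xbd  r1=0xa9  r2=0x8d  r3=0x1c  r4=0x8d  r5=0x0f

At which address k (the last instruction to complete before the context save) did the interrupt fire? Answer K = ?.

K = 5

after  0: r0=0xbd r1=0xa9 r2=0x37 r3=0xd6 r4=0xe4 r5=0x0f  N=1 Z=0
after  1: r0=0xbd r1=0xa9 r2=0x8d r3=0xd6 r4=0xe4 r5=0x0f  N=1 Z=0
after  2: r0=0xbd r1=0xa9 r2=0x8d r3=0xd6 r4=0xb7 r5=0x0f  N=1 Z=0
after  3: r0=0xbd r1=0xa9 r2=0x8d r3=0xd6 r4=0x1e r5=0x0f  N=0 Z=0
after  4: r0=0xbd r1=0xa9 r2=0x8d r3=0x1c r4=0x1e r5=0x0f  N=0 Z=0
after  5: r0=0xbd r1=0xa9 r2=0x8d r3=0x1c r4=0x8d r5=0x0f  N=0 Z=0
-- IRQ taken; context saved, return-PC = 6 --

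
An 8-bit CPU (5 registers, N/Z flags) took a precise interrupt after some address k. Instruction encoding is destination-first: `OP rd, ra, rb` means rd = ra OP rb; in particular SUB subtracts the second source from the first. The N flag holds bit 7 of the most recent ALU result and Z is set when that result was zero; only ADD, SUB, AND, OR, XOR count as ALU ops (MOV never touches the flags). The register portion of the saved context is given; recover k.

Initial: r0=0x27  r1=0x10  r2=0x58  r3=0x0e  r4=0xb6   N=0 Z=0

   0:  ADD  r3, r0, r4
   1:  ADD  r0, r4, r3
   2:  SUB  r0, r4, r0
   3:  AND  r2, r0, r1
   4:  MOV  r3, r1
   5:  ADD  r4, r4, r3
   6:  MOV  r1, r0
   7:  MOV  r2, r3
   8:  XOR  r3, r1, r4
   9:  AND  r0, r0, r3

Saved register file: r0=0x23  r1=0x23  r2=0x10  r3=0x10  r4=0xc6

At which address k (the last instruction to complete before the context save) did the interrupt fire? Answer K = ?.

after  0: r0=0x27 r1=0x10 r2=0x58 r3=0xdd r4=0xb6  N=1 Z=0
after  1: r0=0x93 r1=0x10 r2=0x58 r3=0xdd r4=0xb6  N=1 Z=0
after  2: r0=0x23 r1=0x10 r2=0x58 r3=0xdd r4=0xb6  N=0 Z=0
after  3: r0=0x23 r1=0x10 r2=0x00 r3=0xdd r4=0xb6  N=0 Z=1
after  4: r0=0x23 r1=0x10 r2=0x00 r3=0x10 r4=0xb6  N=0 Z=1
after  5: r0=0x23 r1=0x10 r2=0x00 r3=0x10 r4=0xc6  N=1 Z=0
after  6: r0=0x23 r1=0x23 r2=0x00 r3=0x10 r4=0xc6  N=1 Z=0
after  7: r0=0x23 r1=0x23 r2=0x10 r3=0x10 r4=0xc6  N=1 Z=0
-- IRQ taken; context saved, return-PC = 8 --

K = 7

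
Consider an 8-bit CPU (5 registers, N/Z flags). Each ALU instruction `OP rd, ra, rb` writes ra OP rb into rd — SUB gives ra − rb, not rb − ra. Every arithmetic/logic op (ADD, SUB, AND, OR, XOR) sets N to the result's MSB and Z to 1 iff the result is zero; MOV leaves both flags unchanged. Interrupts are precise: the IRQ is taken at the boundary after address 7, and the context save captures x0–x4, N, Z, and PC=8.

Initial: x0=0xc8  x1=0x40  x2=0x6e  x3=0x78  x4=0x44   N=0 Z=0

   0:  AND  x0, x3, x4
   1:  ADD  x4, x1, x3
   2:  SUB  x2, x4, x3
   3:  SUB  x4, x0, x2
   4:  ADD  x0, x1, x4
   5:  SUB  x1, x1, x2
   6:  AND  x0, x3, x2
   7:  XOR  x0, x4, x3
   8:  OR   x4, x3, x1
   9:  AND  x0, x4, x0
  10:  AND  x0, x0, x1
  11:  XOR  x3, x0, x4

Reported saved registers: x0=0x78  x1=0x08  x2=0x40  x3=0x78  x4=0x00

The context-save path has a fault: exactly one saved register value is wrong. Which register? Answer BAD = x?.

after  0: x0=0x40 x1=0x40 x2=0x6e x3=0x78 x4=0x44  N=0 Z=0
after  1: x0=0x40 x1=0x40 x2=0x6e x3=0x78 x4=0xb8  N=1 Z=0
after  2: x0=0x40 x1=0x40 x2=0x40 x3=0x78 x4=0xb8  N=0 Z=0
after  3: x0=0x40 x1=0x40 x2=0x40 x3=0x78 x4=0x00  N=0 Z=1
after  4: x0=0x40 x1=0x40 x2=0x40 x3=0x78 x4=0x00  N=0 Z=0
after  5: x0=0x40 x1=0x00 x2=0x40 x3=0x78 x4=0x00  N=0 Z=1
after  6: x0=0x40 x1=0x00 x2=0x40 x3=0x78 x4=0x00  N=0 Z=0
after  7: x0=0x78 x1=0x00 x2=0x40 x3=0x78 x4=0x00  N=0 Z=0
-- IRQ taken; context saved, return-PC = 8 --
mismatch: x1: reported 0x08 vs actual 0x00

BAD = x1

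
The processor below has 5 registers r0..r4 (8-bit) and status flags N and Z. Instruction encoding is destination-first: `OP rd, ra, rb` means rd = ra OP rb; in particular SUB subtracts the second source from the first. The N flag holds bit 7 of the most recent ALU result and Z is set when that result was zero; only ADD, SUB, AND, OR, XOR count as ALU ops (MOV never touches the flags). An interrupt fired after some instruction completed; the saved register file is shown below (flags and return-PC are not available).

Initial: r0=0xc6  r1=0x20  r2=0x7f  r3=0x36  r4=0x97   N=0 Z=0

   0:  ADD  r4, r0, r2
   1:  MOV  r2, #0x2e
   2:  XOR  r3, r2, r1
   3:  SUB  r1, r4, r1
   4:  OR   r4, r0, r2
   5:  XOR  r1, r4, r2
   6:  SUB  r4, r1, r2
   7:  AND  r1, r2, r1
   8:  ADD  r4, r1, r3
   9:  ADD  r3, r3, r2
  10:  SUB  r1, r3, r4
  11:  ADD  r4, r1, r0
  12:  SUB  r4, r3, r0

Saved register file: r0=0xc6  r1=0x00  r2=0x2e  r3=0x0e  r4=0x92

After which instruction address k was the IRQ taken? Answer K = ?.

after  0: r0=0xc6 r1=0x20 r2=0x7f r3=0x36 r4=0x45  N=0 Z=0
after  1: r0=0xc6 r1=0x20 r2=0x2e r3=0x36 r4=0x45  N=0 Z=0
after  2: r0=0xc6 r1=0x20 r2=0x2e r3=0x0e r4=0x45  N=0 Z=0
after  3: r0=0xc6 r1=0x25 r2=0x2e r3=0x0e r4=0x45  N=0 Z=0
after  4: r0=0xc6 r1=0x25 r2=0x2e r3=0x0e r4=0xee  N=1 Z=0
after  5: r0=0xc6 r1=0xc0 r2=0x2e r3=0x0e r4=0xee  N=1 Z=0
after  6: r0=0xc6 r1=0xc0 r2=0x2e r3=0x0e r4=0x92  N=1 Z=0
after  7: r0=0xc6 r1=0x00 r2=0x2e r3=0x0e r4=0x92  N=0 Z=1
-- IRQ taken; context saved, return-PC = 8 --

K = 7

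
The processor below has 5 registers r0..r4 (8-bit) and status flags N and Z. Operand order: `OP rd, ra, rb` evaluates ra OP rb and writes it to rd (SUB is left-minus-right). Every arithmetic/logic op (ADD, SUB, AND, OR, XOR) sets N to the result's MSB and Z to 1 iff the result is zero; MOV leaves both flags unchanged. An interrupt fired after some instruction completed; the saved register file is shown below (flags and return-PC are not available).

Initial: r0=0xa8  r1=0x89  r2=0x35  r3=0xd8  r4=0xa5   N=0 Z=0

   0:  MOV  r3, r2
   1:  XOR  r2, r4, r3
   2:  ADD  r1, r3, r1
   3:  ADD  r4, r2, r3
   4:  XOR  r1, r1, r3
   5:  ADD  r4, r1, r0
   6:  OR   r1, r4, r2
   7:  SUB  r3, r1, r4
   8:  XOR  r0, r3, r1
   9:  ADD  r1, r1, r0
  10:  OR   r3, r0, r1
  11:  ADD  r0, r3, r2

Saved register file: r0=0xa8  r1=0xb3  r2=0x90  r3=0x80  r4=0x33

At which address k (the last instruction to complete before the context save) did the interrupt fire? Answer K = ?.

K = 7

after  0: r0=0xa8 r1=0x89 r2=0x35 r3=0x35 r4=0xa5  N=0 Z=0
after  1: r0=0xa8 r1=0x89 r2=0x90 r3=0x35 r4=0xa5  N=1 Z=0
after  2: r0=0xa8 r1=0xbe r2=0x90 r3=0x35 r4=0xa5  N=1 Z=0
after  3: r0=0xa8 r1=0xbe r2=0x90 r3=0x35 r4=0xc5  N=1 Z=0
after  4: r0=0xa8 r1=0x8b r2=0x90 r3=0x35 r4=0xc5  N=1 Z=0
after  5: r0=0xa8 r1=0x8b r2=0x90 r3=0x35 r4=0x33  N=0 Z=0
after  6: r0=0xa8 r1=0xb3 r2=0x90 r3=0x35 r4=0x33  N=1 Z=0
after  7: r0=0xa8 r1=0xb3 r2=0x90 r3=0x80 r4=0x33  N=1 Z=0
-- IRQ taken; context saved, return-PC = 8 --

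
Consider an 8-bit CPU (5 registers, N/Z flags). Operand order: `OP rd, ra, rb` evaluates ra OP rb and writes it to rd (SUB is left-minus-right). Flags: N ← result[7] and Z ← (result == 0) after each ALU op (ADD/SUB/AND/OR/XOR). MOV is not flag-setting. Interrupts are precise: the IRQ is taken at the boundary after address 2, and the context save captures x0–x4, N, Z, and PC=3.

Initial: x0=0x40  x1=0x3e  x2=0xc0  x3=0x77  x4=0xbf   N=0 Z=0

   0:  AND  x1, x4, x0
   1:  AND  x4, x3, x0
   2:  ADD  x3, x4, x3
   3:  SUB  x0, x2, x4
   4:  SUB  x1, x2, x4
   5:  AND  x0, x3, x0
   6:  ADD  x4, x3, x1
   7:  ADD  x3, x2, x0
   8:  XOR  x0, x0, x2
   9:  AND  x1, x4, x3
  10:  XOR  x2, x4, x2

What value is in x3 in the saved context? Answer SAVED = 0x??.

SAVED = 0xb7

after  0: x0=0x40 x1=0x00 x2=0xc0 x3=0x77 x4=0xbf  N=0 Z=1
after  1: x0=0x40 x1=0x00 x2=0xc0 x3=0x77 x4=0x40  N=0 Z=0
after  2: x0=0x40 x1=0x00 x2=0xc0 x3=0xb7 x4=0x40  N=1 Z=0
-- IRQ taken; context saved, return-PC = 3 --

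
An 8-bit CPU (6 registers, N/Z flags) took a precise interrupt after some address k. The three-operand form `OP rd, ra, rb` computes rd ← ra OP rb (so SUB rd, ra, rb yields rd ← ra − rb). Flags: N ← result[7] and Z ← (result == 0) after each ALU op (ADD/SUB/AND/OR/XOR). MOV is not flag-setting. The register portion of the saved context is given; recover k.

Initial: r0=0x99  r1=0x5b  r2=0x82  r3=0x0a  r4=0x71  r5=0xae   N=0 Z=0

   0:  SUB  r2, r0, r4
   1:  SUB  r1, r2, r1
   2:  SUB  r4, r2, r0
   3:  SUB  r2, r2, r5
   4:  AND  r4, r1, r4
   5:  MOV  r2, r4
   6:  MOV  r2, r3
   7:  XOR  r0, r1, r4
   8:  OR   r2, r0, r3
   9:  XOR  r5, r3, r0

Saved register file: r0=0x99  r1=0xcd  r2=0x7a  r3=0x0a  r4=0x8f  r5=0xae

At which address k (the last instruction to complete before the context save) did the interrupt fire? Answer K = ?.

K = 3

after  0: r0=0x99 r1=0x5b r2=0x28 r3=0x0a r4=0x71 r5=0xae  N=0 Z=0
after  1: r0=0x99 r1=0xcd r2=0x28 r3=0x0a r4=0x71 r5=0xae  N=1 Z=0
after  2: r0=0x99 r1=0xcd r2=0x28 r3=0x0a r4=0x8f r5=0xae  N=1 Z=0
after  3: r0=0x99 r1=0xcd r2=0x7a r3=0x0a r4=0x8f r5=0xae  N=0 Z=0
-- IRQ taken; context saved, return-PC = 4 --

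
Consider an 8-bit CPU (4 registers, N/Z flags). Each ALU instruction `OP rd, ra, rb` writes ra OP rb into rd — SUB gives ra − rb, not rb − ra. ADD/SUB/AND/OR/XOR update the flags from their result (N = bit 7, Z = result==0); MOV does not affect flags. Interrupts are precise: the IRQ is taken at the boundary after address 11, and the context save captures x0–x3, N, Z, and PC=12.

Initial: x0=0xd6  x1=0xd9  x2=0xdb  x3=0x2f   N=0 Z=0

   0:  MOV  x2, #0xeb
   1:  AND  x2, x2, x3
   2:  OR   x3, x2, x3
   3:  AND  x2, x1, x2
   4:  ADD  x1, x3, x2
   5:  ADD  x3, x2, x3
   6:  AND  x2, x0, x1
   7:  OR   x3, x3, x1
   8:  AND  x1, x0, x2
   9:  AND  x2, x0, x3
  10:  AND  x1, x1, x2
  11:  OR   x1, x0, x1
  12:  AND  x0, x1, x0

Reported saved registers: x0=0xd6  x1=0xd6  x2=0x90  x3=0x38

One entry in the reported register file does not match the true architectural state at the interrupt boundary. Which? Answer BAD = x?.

BAD = x2

after  0: x0=0xd6 x1=0xd9 x2=0xeb x3=0x2f  N=0 Z=0
after  1: x0=0xd6 x1=0xd9 x2=0x2b x3=0x2f  N=0 Z=0
after  2: x0=0xd6 x1=0xd9 x2=0x2b x3=0x2f  N=0 Z=0
after  3: x0=0xd6 x1=0xd9 x2=0x09 x3=0x2f  N=0 Z=0
after  4: x0=0xd6 x1=0x38 x2=0x09 x3=0x2f  N=0 Z=0
after  5: x0=0xd6 x1=0x38 x2=0x09 x3=0x38  N=0 Z=0
after  6: x0=0xd6 x1=0x38 x2=0x10 x3=0x38  N=0 Z=0
after  7: x0=0xd6 x1=0x38 x2=0x10 x3=0x38  N=0 Z=0
after  8: x0=0xd6 x1=0x10 x2=0x10 x3=0x38  N=0 Z=0
after  9: x0=0xd6 x1=0x10 x2=0x10 x3=0x38  N=0 Z=0
after 10: x0=0xd6 x1=0x10 x2=0x10 x3=0x38  N=0 Z=0
after 11: x0=0xd6 x1=0xd6 x2=0x10 x3=0x38  N=1 Z=0
-- IRQ taken; context saved, return-PC = 12 --
mismatch: x2: reported 0x90 vs actual 0x10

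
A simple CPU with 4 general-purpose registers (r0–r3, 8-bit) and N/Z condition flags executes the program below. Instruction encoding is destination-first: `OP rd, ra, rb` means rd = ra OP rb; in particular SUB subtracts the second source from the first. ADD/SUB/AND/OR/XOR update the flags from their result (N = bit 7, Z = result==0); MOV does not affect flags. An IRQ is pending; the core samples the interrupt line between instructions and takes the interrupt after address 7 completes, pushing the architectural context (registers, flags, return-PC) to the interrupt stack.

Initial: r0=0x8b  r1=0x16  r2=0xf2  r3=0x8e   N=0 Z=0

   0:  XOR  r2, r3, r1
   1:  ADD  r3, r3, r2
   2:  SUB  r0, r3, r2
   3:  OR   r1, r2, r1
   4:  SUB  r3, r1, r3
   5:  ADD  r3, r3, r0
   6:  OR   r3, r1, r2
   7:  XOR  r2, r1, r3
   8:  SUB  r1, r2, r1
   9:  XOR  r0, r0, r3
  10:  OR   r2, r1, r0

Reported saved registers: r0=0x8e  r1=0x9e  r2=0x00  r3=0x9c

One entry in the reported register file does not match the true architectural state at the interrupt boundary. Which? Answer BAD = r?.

after  0: r0=0x8b r1=0x16 r2=0x98 r3=0x8e  N=1 Z=0
after  1: r0=0x8b r1=0x16 r2=0x98 r3=0x26  N=0 Z=0
after  2: r0=0x8e r1=0x16 r2=0x98 r3=0x26  N=1 Z=0
after  3: r0=0x8e r1=0x9e r2=0x98 r3=0x26  N=1 Z=0
after  4: r0=0x8e r1=0x9e r2=0x98 r3=0x78  N=0 Z=0
after  5: r0=0x8e r1=0x9e r2=0x98 r3=0x06  N=0 Z=0
after  6: r0=0x8e r1=0x9e r2=0x98 r3=0x9e  N=1 Z=0
after  7: r0=0x8e r1=0x9e r2=0x00 r3=0x9e  N=0 Z=1
-- IRQ taken; context saved, return-PC = 8 --
mismatch: r3: reported 0x9c vs actual 0x9e

BAD = r3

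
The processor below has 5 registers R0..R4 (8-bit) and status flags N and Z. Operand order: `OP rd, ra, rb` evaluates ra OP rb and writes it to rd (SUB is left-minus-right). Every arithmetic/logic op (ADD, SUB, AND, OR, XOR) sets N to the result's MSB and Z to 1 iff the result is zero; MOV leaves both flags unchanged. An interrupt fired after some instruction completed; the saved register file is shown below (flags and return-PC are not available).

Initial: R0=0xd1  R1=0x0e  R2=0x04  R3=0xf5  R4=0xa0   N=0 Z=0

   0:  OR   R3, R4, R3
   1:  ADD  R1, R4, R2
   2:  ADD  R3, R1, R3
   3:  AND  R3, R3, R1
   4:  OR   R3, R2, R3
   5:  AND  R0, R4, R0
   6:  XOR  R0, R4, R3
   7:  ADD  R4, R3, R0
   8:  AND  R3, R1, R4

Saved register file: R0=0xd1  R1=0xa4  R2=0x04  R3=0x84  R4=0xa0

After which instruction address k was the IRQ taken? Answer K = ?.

K = 4

after  0: R0=0xd1 R1=0x0e R2=0x04 R3=0xf5 R4=0xa0  N=1 Z=0
after  1: R0=0xd1 R1=0xa4 R2=0x04 R3=0xf5 R4=0xa0  N=1 Z=0
after  2: R0=0xd1 R1=0xa4 R2=0x04 R3=0x99 R4=0xa0  N=1 Z=0
after  3: R0=0xd1 R1=0xa4 R2=0x04 R3=0x80 R4=0xa0  N=1 Z=0
after  4: R0=0xd1 R1=0xa4 R2=0x04 R3=0x84 R4=0xa0  N=1 Z=0
-- IRQ taken; context saved, return-PC = 5 --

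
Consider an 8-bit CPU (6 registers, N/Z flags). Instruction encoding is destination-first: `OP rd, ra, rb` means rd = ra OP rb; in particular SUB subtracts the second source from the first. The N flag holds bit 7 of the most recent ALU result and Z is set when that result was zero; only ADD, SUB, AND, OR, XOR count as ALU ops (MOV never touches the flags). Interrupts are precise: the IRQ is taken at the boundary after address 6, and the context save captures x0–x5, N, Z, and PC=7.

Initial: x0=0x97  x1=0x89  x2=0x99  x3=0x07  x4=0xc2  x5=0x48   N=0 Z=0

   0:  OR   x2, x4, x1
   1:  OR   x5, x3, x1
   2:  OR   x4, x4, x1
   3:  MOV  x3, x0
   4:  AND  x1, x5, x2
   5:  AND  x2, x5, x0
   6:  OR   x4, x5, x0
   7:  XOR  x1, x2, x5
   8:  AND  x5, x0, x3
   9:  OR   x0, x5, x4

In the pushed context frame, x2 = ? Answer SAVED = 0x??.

after  0: x0=0x97 x1=0x89 x2=0xcb x3=0x07 x4=0xc2 x5=0x48  N=1 Z=0
after  1: x0=0x97 x1=0x89 x2=0xcb x3=0x07 x4=0xc2 x5=0x8f  N=1 Z=0
after  2: x0=0x97 x1=0x89 x2=0xcb x3=0x07 x4=0xcb x5=0x8f  N=1 Z=0
after  3: x0=0x97 x1=0x89 x2=0xcb x3=0x97 x4=0xcb x5=0x8f  N=1 Z=0
after  4: x0=0x97 x1=0x8b x2=0xcb x3=0x97 x4=0xcb x5=0x8f  N=1 Z=0
after  5: x0=0x97 x1=0x8b x2=0x87 x3=0x97 x4=0xcb x5=0x8f  N=1 Z=0
after  6: x0=0x97 x1=0x8b x2=0x87 x3=0x97 x4=0x9f x5=0x8f  N=1 Z=0
-- IRQ taken; context saved, return-PC = 7 --

SAVED = 0x87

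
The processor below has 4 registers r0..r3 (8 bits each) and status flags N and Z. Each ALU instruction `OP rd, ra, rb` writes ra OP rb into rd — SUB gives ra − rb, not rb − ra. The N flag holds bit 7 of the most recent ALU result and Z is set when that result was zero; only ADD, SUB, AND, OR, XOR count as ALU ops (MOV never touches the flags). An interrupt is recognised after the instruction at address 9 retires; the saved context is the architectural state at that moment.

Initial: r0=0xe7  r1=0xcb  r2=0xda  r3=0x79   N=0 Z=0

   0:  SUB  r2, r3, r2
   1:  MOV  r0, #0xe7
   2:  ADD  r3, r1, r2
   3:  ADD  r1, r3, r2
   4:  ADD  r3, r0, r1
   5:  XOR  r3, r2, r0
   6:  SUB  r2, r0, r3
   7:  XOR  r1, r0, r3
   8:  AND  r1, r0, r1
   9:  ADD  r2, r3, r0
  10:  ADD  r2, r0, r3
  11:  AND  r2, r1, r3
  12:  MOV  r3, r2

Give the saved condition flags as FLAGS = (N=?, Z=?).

after  0: r0=0xe7 r1=0xcb r2=0x9f r3=0x79  N=1 Z=0
after  1: r0=0xe7 r1=0xcb r2=0x9f r3=0x79  N=1 Z=0
after  2: r0=0xe7 r1=0xcb r2=0x9f r3=0x6a  N=0 Z=0
after  3: r0=0xe7 r1=0x09 r2=0x9f r3=0x6a  N=0 Z=0
after  4: r0=0xe7 r1=0x09 r2=0x9f r3=0xf0  N=1 Z=0
after  5: r0=0xe7 r1=0x09 r2=0x9f r3=0x78  N=0 Z=0
after  6: r0=0xe7 r1=0x09 r2=0x6f r3=0x78  N=0 Z=0
after  7: r0=0xe7 r1=0x9f r2=0x6f r3=0x78  N=1 Z=0
after  8: r0=0xe7 r1=0x87 r2=0x6f r3=0x78  N=1 Z=0
after  9: r0=0xe7 r1=0x87 r2=0x5f r3=0x78  N=0 Z=0
-- IRQ taken; context saved, return-PC = 10 --

FLAGS = (N=0, Z=0)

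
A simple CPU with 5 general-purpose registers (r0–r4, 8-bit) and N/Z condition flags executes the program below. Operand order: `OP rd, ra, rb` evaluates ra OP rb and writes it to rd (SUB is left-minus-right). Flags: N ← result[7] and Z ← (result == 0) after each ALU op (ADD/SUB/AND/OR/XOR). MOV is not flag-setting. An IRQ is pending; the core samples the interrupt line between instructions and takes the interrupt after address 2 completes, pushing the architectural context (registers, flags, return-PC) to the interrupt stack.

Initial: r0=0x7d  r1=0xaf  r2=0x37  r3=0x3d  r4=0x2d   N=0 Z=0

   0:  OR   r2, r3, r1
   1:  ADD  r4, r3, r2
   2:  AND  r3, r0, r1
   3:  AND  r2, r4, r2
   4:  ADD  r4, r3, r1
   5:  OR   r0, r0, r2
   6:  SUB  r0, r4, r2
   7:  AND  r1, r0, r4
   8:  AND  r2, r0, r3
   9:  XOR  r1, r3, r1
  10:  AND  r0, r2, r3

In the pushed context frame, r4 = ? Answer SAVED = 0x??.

SAVED = 0xfc

after  0: r0=0x7d r1=0xaf r2=0xbf r3=0x3d r4=0x2d  N=1 Z=0
after  1: r0=0x7d r1=0xaf r2=0xbf r3=0x3d r4=0xfc  N=1 Z=0
after  2: r0=0x7d r1=0xaf r2=0xbf r3=0x2d r4=0xfc  N=0 Z=0
-- IRQ taken; context saved, return-PC = 3 --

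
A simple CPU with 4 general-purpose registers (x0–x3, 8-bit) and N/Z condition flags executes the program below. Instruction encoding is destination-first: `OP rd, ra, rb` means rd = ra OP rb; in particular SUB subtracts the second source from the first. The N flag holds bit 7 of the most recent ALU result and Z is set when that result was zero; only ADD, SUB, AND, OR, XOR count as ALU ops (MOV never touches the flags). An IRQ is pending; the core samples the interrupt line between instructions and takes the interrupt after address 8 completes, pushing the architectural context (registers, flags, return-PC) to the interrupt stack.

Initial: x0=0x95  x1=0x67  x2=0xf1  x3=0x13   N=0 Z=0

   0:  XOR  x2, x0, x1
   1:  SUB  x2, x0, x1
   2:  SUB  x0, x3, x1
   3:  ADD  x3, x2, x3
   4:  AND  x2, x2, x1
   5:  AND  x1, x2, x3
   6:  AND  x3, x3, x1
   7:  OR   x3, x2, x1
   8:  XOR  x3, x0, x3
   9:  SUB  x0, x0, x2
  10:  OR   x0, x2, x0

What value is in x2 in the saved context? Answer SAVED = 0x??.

after  0: x0=0x95 x1=0x67 x2=0xf2 x3=0x13  N=1 Z=0
after  1: x0=0x95 x1=0x67 x2=0x2e x3=0x13  N=0 Z=0
after  2: x0=0xac x1=0x67 x2=0x2e x3=0x13  N=1 Z=0
after  3: x0=0xac x1=0x67 x2=0x2e x3=0x41  N=0 Z=0
after  4: x0=0xac x1=0x67 x2=0x26 x3=0x41  N=0 Z=0
after  5: x0=0xac x1=0x00 x2=0x26 x3=0x41  N=0 Z=1
after  6: x0=0xac x1=0x00 x2=0x26 x3=0x00  N=0 Z=1
after  7: x0=0xac x1=0x00 x2=0x26 x3=0x26  N=0 Z=0
after  8: x0=0xac x1=0x00 x2=0x26 x3=0x8a  N=1 Z=0
-- IRQ taken; context saved, return-PC = 9 --

SAVED = 0x26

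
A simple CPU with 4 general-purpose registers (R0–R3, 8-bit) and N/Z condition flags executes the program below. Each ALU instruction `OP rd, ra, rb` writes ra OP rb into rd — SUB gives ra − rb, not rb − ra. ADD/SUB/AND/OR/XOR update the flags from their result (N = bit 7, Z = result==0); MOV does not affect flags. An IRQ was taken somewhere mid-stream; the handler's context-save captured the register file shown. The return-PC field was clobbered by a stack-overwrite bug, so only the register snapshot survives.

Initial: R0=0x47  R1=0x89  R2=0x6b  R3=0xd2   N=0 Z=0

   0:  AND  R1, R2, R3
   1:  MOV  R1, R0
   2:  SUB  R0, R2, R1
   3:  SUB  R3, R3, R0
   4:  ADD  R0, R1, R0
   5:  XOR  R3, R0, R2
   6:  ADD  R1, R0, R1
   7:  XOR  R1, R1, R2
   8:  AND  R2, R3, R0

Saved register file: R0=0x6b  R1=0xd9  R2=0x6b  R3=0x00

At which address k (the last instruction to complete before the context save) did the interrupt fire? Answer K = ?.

after  0: R0=0x47 R1=0x42 R2=0x6b R3=0xd2  N=0 Z=0
after  1: R0=0x47 R1=0x47 R2=0x6b R3=0xd2  N=0 Z=0
after  2: R0=0x24 R1=0x47 R2=0x6b R3=0xd2  N=0 Z=0
after  3: R0=0x24 R1=0x47 R2=0x6b R3=0xae  N=1 Z=0
after  4: R0=0x6b R1=0x47 R2=0x6b R3=0xae  N=0 Z=0
after  5: R0=0x6b R1=0x47 R2=0x6b R3=0x00  N=0 Z=1
after  6: R0=0x6b R1=0xb2 R2=0x6b R3=0x00  N=1 Z=0
after  7: R0=0x6b R1=0xd9 R2=0x6b R3=0x00  N=1 Z=0
-- IRQ taken; context saved, return-PC = 8 --

K = 7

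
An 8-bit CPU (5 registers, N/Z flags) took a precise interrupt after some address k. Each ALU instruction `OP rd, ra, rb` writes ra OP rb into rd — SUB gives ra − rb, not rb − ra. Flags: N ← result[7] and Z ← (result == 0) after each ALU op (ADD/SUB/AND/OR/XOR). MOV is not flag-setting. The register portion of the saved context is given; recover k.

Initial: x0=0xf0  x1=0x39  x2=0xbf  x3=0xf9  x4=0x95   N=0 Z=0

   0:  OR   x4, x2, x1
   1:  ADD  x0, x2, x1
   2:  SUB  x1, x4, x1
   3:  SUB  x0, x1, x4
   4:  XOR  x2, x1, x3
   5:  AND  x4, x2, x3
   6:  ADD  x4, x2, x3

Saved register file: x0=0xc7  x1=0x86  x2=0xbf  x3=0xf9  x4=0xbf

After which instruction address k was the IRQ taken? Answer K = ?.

after  0: x0=0xf0 x1=0x39 x2=0xbf x3=0xf9 x4=0xbf  N=1 Z=0
after  1: x0=0xf8 x1=0x39 x2=0xbf x3=0xf9 x4=0xbf  N=1 Z=0
after  2: x0=0xf8 x1=0x86 x2=0xbf x3=0xf9 x4=0xbf  N=1 Z=0
after  3: x0=0xc7 x1=0x86 x2=0xbf x3=0xf9 x4=0xbf  N=1 Z=0
-- IRQ taken; context saved, return-PC = 4 --

K = 3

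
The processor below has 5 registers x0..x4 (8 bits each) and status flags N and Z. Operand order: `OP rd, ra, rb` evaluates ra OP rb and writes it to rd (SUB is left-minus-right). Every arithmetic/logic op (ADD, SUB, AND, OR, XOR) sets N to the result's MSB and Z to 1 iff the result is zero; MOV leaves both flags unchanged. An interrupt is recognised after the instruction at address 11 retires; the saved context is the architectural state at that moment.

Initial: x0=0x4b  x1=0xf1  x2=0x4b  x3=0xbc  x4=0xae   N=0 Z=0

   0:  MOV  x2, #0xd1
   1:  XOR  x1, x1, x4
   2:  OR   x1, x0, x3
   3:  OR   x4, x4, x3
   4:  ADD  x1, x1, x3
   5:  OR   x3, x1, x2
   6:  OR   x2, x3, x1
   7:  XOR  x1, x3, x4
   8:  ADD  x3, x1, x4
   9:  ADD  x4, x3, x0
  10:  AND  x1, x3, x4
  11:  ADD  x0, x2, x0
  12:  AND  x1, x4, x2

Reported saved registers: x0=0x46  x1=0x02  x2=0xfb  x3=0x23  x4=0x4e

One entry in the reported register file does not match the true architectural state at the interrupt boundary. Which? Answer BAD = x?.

BAD = x3

after  0: x0=0x4b x1=0xf1 x2=0xd1 x3=0xbc x4=0xae  N=0 Z=0
after  1: x0=0x4b x1=0x5f x2=0xd1 x3=0xbc x4=0xae  N=0 Z=0
after  2: x0=0x4b x1=0xff x2=0xd1 x3=0xbc x4=0xae  N=1 Z=0
after  3: x0=0x4b x1=0xff x2=0xd1 x3=0xbc x4=0xbe  N=1 Z=0
after  4: x0=0x4b x1=0xbb x2=0xd1 x3=0xbc x4=0xbe  N=1 Z=0
after  5: x0=0x4b x1=0xbb x2=0xd1 x3=0xfb x4=0xbe  N=1 Z=0
after  6: x0=0x4b x1=0xbb x2=0xfb x3=0xfb x4=0xbe  N=1 Z=0
after  7: x0=0x4b x1=0x45 x2=0xfb x3=0xfb x4=0xbe  N=0 Z=0
after  8: x0=0x4b x1=0x45 x2=0xfb x3=0x03 x4=0xbe  N=0 Z=0
after  9: x0=0x4b x1=0x45 x2=0xfb x3=0x03 x4=0x4e  N=0 Z=0
after 10: x0=0x4b x1=0x02 x2=0xfb x3=0x03 x4=0x4e  N=0 Z=0
after 11: x0=0x46 x1=0x02 x2=0xfb x3=0x03 x4=0x4e  N=0 Z=0
-- IRQ taken; context saved, return-PC = 12 --
mismatch: x3: reported 0x23 vs actual 0x03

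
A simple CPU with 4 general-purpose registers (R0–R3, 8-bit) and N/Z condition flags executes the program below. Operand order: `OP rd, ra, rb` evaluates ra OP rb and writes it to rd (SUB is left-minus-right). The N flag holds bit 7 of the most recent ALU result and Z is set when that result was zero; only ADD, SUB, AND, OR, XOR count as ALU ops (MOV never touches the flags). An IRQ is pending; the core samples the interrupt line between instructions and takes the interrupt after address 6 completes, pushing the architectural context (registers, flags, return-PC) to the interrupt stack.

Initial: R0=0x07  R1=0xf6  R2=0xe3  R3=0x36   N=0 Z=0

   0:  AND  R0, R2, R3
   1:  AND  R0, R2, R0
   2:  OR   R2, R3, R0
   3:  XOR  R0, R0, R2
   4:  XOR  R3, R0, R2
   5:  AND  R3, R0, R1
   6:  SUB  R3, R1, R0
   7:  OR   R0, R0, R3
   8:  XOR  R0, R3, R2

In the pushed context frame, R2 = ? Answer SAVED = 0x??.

after  0: R0=0x22 R1=0xf6 R2=0xe3 R3=0x36  N=0 Z=0
after  1: R0=0x22 R1=0xf6 R2=0xe3 R3=0x36  N=0 Z=0
after  2: R0=0x22 R1=0xf6 R2=0x36 R3=0x36  N=0 Z=0
after  3: R0=0x14 R1=0xf6 R2=0x36 R3=0x36  N=0 Z=0
after  4: R0=0x14 R1=0xf6 R2=0x36 R3=0x22  N=0 Z=0
after  5: R0=0x14 R1=0xf6 R2=0x36 R3=0x14  N=0 Z=0
after  6: R0=0x14 R1=0xf6 R2=0x36 R3=0xe2  N=1 Z=0
-- IRQ taken; context saved, return-PC = 7 --

SAVED = 0x36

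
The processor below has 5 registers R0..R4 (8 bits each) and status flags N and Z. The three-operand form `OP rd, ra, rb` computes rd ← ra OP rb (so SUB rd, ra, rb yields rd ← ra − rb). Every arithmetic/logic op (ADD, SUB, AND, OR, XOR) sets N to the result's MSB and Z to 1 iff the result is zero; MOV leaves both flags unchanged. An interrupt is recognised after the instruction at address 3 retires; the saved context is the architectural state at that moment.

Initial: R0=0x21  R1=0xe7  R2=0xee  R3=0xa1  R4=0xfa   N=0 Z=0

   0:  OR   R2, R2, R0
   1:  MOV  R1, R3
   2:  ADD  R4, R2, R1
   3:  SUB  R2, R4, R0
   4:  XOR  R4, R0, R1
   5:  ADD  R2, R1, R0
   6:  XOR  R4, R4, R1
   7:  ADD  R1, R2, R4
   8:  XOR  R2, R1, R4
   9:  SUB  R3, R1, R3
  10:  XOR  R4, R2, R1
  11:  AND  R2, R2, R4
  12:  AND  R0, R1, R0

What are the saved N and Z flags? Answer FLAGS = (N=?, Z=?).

after  0: R0=0x21 R1=0xe7 R2=0xef R3=0xa1 R4=0xfa  N=1 Z=0
after  1: R0=0x21 R1=0xa1 R2=0xef R3=0xa1 R4=0xfa  N=1 Z=0
after  2: R0=0x21 R1=0xa1 R2=0xef R3=0xa1 R4=0x90  N=1 Z=0
after  3: R0=0x21 R1=0xa1 R2=0x6f R3=0xa1 R4=0x90  N=0 Z=0
-- IRQ taken; context saved, return-PC = 4 --

FLAGS = (N=0, Z=0)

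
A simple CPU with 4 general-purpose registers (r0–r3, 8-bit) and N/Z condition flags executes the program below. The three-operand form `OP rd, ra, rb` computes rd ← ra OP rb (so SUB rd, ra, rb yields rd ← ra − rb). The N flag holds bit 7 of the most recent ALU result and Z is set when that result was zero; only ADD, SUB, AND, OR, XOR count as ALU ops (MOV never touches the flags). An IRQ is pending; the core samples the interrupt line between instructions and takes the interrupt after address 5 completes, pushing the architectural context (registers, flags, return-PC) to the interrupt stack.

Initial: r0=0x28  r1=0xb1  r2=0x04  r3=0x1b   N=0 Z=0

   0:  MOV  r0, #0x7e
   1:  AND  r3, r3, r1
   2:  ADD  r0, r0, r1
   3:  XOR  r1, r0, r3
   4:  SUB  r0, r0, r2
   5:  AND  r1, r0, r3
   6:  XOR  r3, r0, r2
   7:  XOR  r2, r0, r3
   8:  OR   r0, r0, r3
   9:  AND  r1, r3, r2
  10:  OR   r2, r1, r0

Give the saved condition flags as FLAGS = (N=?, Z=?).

after  0: r0=0x7e r1=0xb1 r2=0x04 r3=0x1b  N=0 Z=0
after  1: r0=0x7e r1=0xb1 r2=0x04 r3=0x11  N=0 Z=0
after  2: r0=0x2f r1=0xb1 r2=0x04 r3=0x11  N=0 Z=0
after  3: r0=0x2f r1=0x3e r2=0x04 r3=0x11  N=0 Z=0
after  4: r0=0x2b r1=0x3e r2=0x04 r3=0x11  N=0 Z=0
after  5: r0=0x2b r1=0x01 r2=0x04 r3=0x11  N=0 Z=0
-- IRQ taken; context saved, return-PC = 6 --

FLAGS = (N=0, Z=0)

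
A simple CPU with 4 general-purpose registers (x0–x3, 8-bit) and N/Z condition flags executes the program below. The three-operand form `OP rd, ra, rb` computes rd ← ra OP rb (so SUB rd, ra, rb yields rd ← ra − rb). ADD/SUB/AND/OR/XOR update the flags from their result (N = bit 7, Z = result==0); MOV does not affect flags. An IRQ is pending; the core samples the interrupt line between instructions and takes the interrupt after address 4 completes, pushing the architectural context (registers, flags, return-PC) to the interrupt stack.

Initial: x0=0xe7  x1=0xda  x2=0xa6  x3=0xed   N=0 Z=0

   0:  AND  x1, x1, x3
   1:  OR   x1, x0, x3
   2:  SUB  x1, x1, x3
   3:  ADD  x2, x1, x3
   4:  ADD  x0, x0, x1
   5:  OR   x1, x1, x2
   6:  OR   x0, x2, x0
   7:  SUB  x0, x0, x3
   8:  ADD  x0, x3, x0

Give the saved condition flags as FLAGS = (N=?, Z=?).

after  0: x0=0xe7 x1=0xc8 x2=0xa6 x3=0xed  N=1 Z=0
after  1: x0=0xe7 x1=0xef x2=0xa6 x3=0xed  N=1 Z=0
after  2: x0=0xe7 x1=0x02 x2=0xa6 x3=0xed  N=0 Z=0
after  3: x0=0xe7 x1=0x02 x2=0xef x3=0xed  N=1 Z=0
after  4: x0=0xe9 x1=0x02 x2=0xef x3=0xed  N=1 Z=0
-- IRQ taken; context saved, return-PC = 5 --

FLAGS = (N=1, Z=0)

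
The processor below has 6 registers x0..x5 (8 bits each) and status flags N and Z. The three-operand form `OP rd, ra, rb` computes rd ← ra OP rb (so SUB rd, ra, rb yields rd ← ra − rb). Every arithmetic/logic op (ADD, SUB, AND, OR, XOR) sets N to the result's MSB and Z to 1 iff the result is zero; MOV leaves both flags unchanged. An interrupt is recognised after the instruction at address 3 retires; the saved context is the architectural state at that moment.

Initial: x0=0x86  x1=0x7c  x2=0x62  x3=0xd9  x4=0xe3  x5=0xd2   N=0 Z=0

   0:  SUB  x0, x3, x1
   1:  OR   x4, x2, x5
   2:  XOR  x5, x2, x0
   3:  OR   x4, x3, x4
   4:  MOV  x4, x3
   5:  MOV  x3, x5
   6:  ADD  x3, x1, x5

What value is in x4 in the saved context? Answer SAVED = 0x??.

SAVED = 0xfb

after  0: x0=0x5d x1=0x7c x2=0x62 x3=0xd9 x4=0xe3 x5=0xd2  N=0 Z=0
after  1: x0=0x5d x1=0x7c x2=0x62 x3=0xd9 x4=0xf2 x5=0xd2  N=1 Z=0
after  2: x0=0x5d x1=0x7c x2=0x62 x3=0xd9 x4=0xf2 x5=0x3f  N=0 Z=0
after  3: x0=0x5d x1=0x7c x2=0x62 x3=0xd9 x4=0xfb x5=0x3f  N=1 Z=0
-- IRQ taken; context saved, return-PC = 4 --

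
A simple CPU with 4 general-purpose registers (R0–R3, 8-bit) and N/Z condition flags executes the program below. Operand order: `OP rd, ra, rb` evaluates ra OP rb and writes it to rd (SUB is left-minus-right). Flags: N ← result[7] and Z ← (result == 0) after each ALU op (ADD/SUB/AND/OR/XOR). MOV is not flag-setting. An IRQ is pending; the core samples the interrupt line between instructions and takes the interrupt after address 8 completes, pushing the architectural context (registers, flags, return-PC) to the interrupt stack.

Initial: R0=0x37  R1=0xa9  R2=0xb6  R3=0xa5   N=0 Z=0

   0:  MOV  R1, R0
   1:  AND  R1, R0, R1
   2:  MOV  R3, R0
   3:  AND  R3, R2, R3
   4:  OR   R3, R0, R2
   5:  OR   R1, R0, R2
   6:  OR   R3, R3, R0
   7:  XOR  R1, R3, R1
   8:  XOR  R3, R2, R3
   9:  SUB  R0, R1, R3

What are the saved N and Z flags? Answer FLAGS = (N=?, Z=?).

after  0: R0=0x37 R1=0x37 R2=0xb6 R3=0xa5  N=0 Z=0
after  1: R0=0x37 R1=0x37 R2=0xb6 R3=0xa5  N=0 Z=0
after  2: R0=0x37 R1=0x37 R2=0xb6 R3=0x37  N=0 Z=0
after  3: R0=0x37 R1=0x37 R2=0xb6 R3=0x36  N=0 Z=0
after  4: R0=0x37 R1=0x37 R2=0xb6 R3=0xb7  N=1 Z=0
after  5: R0=0x37 R1=0xb7 R2=0xb6 R3=0xb7  N=1 Z=0
after  6: R0=0x37 R1=0xb7 R2=0xb6 R3=0xb7  N=1 Z=0
after  7: R0=0x37 R1=0x00 R2=0xb6 R3=0xb7  N=0 Z=1
after  8: R0=0x37 R1=0x00 R2=0xb6 R3=0x01  N=0 Z=0
-- IRQ taken; context saved, return-PC = 9 --

FLAGS = (N=0, Z=0)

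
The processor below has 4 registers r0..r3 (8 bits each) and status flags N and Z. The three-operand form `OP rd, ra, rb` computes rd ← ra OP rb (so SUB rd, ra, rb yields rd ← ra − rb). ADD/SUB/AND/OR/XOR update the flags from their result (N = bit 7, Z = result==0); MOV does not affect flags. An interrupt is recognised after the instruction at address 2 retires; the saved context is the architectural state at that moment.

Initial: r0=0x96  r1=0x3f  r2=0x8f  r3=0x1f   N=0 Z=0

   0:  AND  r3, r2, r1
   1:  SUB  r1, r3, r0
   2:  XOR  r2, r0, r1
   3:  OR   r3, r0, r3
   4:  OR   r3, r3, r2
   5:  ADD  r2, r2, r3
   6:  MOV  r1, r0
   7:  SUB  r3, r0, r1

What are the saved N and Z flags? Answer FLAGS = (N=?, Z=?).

FLAGS = (N=1, Z=0)

after  0: r0=0x96 r1=0x3f r2=0x8f r3=0x0f  N=0 Z=0
after  1: r0=0x96 r1=0x79 r2=0x8f r3=0x0f  N=0 Z=0
after  2: r0=0x96 r1=0x79 r2=0xef r3=0x0f  N=1 Z=0
-- IRQ taken; context saved, return-PC = 3 --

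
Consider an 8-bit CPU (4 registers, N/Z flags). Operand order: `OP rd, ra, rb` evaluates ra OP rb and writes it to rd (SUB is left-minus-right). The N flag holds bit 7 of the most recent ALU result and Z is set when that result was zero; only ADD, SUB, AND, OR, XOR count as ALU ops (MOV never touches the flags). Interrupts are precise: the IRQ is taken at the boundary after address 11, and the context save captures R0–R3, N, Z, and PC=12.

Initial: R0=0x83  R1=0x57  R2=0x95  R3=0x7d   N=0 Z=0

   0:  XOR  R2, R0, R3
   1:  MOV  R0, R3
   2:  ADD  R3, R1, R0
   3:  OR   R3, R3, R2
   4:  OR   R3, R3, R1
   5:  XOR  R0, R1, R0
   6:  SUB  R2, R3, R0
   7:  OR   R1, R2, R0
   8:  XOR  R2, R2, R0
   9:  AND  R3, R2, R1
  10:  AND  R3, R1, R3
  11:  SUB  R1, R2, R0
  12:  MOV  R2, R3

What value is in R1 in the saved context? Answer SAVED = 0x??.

SAVED = 0xd5

after  0: R0=0x83 R1=0x57 R2=0xfe R3=0x7d  N=1 Z=0
after  1: R0=0x7d R1=0x57 R2=0xfe R3=0x7d  N=1 Z=0
after  2: R0=0x7d R1=0x57 R2=0xfe R3=0xd4  N=1 Z=0
after  3: R0=0x7d R1=0x57 R2=0xfe R3=0xfe  N=1 Z=0
after  4: R0=0x7d R1=0x57 R2=0xfe R3=0xff  N=1 Z=0
after  5: R0=0x2a R1=0x57 R2=0xfe R3=0xff  N=0 Z=0
after  6: R0=0x2a R1=0x57 R2=0xd5 R3=0xff  N=1 Z=0
after  7: R0=0x2a R1=0xff R2=0xd5 R3=0xff  N=1 Z=0
after  8: R0=0x2a R1=0xff R2=0xff R3=0xff  N=1 Z=0
after  9: R0=0x2a R1=0xff R2=0xff R3=0xff  N=1 Z=0
after 10: R0=0x2a R1=0xff R2=0xff R3=0xff  N=1 Z=0
after 11: R0=0x2a R1=0xd5 R2=0xff R3=0xff  N=1 Z=0
-- IRQ taken; context saved, return-PC = 12 --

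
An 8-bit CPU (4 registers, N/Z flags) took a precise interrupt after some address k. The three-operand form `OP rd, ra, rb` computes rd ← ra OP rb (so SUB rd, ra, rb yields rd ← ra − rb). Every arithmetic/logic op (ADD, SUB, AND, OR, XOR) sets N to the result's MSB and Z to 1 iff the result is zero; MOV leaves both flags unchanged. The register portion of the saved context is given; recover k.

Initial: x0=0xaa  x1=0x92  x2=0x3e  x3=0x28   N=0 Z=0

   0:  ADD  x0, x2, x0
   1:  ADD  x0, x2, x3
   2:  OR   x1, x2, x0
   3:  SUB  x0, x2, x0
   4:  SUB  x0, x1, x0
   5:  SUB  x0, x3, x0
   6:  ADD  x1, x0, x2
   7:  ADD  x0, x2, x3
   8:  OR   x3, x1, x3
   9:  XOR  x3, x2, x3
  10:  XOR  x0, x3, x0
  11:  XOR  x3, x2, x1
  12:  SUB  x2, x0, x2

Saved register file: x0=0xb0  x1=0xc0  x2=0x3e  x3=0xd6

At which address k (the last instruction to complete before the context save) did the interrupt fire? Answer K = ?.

K = 10

after  0: x0=0xe8 x1=0x92 x2=0x3e x3=0x28  N=1 Z=0
after  1: x0=0x66 x1=0x92 x2=0x3e x3=0x28  N=0 Z=0
after  2: x0=0x66 x1=0x7e x2=0x3e x3=0x28  N=0 Z=0
after  3: x0=0xd8 x1=0x7e x2=0x3e x3=0x28  N=1 Z=0
after  4: x0=0xa6 x1=0x7e x2=0x3e x3=0x28  N=1 Z=0
after  5: x0=0x82 x1=0x7e x2=0x3e x3=0x28  N=1 Z=0
after  6: x0=0x82 x1=0xc0 x2=0x3e x3=0x28  N=1 Z=0
after  7: x0=0x66 x1=0xc0 x2=0x3e x3=0x28  N=0 Z=0
after  8: x0=0x66 x1=0xc0 x2=0x3e x3=0xe8  N=1 Z=0
after  9: x0=0x66 x1=0xc0 x2=0x3e x3=0xd6  N=1 Z=0
after 10: x0=0xb0 x1=0xc0 x2=0x3e x3=0xd6  N=1 Z=0
-- IRQ taken; context saved, return-PC = 11 --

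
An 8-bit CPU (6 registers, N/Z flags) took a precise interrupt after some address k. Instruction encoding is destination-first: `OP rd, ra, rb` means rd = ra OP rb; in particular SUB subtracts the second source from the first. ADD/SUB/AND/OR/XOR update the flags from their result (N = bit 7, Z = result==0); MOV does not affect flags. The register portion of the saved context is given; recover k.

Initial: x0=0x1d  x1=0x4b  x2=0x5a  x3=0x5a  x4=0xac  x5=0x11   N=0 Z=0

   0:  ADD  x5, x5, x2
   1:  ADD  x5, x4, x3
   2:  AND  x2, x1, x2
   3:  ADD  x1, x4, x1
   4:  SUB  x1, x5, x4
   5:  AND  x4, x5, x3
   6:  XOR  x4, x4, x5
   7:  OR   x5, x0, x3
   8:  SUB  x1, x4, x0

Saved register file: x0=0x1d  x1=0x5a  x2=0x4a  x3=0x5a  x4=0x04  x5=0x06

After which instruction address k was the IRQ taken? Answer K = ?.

K = 6

after  0: x0=0x1d x1=0x4b x2=0x5a x3=0x5a x4=0xac x5=0x6b  N=0 Z=0
after  1: x0=0x1d x1=0x4b x2=0x5a x3=0x5a x4=0xac x5=0x06  N=0 Z=0
after  2: x0=0x1d x1=0x4b x2=0x4a x3=0x5a x4=0xac x5=0x06  N=0 Z=0
after  3: x0=0x1d x1=0xf7 x2=0x4a x3=0x5a x4=0xac x5=0x06  N=1 Z=0
after  4: x0=0x1d x1=0x5a x2=0x4a x3=0x5a x4=0xac x5=0x06  N=0 Z=0
after  5: x0=0x1d x1=0x5a x2=0x4a x3=0x5a x4=0x02 x5=0x06  N=0 Z=0
after  6: x0=0x1d x1=0x5a x2=0x4a x3=0x5a x4=0x04 x5=0x06  N=0 Z=0
-- IRQ taken; context saved, return-PC = 7 --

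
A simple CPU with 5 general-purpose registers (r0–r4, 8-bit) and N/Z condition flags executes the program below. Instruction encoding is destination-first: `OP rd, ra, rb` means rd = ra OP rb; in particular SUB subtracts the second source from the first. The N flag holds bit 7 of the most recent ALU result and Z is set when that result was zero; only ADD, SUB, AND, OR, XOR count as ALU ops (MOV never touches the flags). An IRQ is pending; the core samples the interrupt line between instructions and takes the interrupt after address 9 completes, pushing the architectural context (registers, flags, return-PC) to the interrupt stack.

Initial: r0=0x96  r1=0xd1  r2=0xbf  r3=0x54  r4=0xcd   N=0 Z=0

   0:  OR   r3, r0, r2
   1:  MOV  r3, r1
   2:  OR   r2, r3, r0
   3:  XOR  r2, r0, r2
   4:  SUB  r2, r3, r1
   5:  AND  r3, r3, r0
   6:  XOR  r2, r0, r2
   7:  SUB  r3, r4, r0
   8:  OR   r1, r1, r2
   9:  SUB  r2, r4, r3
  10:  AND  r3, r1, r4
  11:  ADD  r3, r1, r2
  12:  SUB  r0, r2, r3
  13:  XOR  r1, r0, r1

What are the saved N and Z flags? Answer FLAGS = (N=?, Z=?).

FLAGS = (N=1, Z=0)

after  0: r0=0x96 r1=0xd1 r2=0xbf r3=0xbf r4=0xcd  N=1 Z=0
after  1: r0=0x96 r1=0xd1 r2=0xbf r3=0xd1 r4=0xcd  N=1 Z=0
after  2: r0=0x96 r1=0xd1 r2=0xd7 r3=0xd1 r4=0xcd  N=1 Z=0
after  3: r0=0x96 r1=0xd1 r2=0x41 r3=0xd1 r4=0xcd  N=0 Z=0
after  4: r0=0x96 r1=0xd1 r2=0x00 r3=0xd1 r4=0xcd  N=0 Z=1
after  5: r0=0x96 r1=0xd1 r2=0x00 r3=0x90 r4=0xcd  N=1 Z=0
after  6: r0=0x96 r1=0xd1 r2=0x96 r3=0x90 r4=0xcd  N=1 Z=0
after  7: r0=0x96 r1=0xd1 r2=0x96 r3=0x37 r4=0xcd  N=0 Z=0
after  8: r0=0x96 r1=0xd7 r2=0x96 r3=0x37 r4=0xcd  N=1 Z=0
after  9: r0=0x96 r1=0xd7 r2=0x96 r3=0x37 r4=0xcd  N=1 Z=0
-- IRQ taken; context saved, return-PC = 10 --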